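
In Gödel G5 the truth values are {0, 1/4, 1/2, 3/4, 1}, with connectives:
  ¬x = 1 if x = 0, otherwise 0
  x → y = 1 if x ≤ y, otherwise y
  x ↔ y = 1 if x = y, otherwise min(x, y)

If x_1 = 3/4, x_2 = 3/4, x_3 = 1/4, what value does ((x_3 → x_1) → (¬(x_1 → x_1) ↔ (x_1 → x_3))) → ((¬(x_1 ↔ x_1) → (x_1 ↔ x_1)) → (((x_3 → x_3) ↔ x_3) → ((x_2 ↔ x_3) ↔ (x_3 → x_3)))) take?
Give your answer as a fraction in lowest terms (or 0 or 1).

x_3 → x_1 = 1/4 → 3/4 = 1
x_1 → x_1 = 3/4 → 3/4 = 1
¬(x_1 → x_1) = ¬1 = 0
x_1 → x_3 = 3/4 → 1/4 = 1/4
¬(x_1 → x_1) ↔ (x_1 → x_3) = 0 ↔ 1/4 = 0
(x_3 → x_1) → (¬(x_1 → x_1) ↔ (x_1 → x_3)) = 1 → 0 = 0
x_1 ↔ x_1 = 3/4 ↔ 3/4 = 1
¬(x_1 ↔ x_1) = ¬1 = 0
x_1 ↔ x_1 = 3/4 ↔ 3/4 = 1
¬(x_1 ↔ x_1) → (x_1 ↔ x_1) = 0 → 1 = 1
x_3 → x_3 = 1/4 → 1/4 = 1
(x_3 → x_3) ↔ x_3 = 1 ↔ 1/4 = 1/4
x_2 ↔ x_3 = 3/4 ↔ 1/4 = 1/4
x_3 → x_3 = 1/4 → 1/4 = 1
(x_2 ↔ x_3) ↔ (x_3 → x_3) = 1/4 ↔ 1 = 1/4
((x_3 → x_3) ↔ x_3) → ((x_2 ↔ x_3) ↔ (x_3 → x_3)) = 1/4 → 1/4 = 1
(¬(x_1 ↔ x_1) → (x_1 ↔ x_1)) → (((x_3 → x_3) ↔ x_3) → ((x_2 ↔ x_3) ↔ (x_3 → x_3))) = 1 → 1 = 1
((x_3 → x_1) → (¬(x_1 → x_1) ↔ (x_1 → x_3))) → ((¬(x_1 ↔ x_1) → (x_1 ↔ x_1)) → (((x_3 → x_3) ↔ x_3) → ((x_2 ↔ x_3) ↔ (x_3 → x_3)))) = 0 → 1 = 1

1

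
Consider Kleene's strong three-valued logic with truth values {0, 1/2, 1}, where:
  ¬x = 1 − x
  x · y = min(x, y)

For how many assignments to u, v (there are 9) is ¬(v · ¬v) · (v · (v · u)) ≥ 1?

u = 0, v = 0 ↦ 0  <
u = 0, v = 1/2 ↦ 0  <
u = 0, v = 1 ↦ 0  <
u = 1/2, v = 0 ↦ 0  <
u = 1/2, v = 1/2 ↦ 1/2  <
u = 1/2, v = 1 ↦ 1/2  <
u = 1, v = 0 ↦ 0  <
u = 1, v = 1/2 ↦ 1/2  <
u = 1, v = 1 ↦ 1  ≥
So 1 of the 9 assignments meets the threshold.

1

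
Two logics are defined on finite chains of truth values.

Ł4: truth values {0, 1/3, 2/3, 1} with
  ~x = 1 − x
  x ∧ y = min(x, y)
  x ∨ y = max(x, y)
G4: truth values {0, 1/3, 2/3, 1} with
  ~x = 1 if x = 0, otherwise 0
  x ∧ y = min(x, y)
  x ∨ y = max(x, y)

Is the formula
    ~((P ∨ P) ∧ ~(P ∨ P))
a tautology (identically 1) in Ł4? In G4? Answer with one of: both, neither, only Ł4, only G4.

only G4

In Ł4: at P = 1/3 the value is 2/3 — not a tautology.
In G4: every assignment gives 1 — tautology.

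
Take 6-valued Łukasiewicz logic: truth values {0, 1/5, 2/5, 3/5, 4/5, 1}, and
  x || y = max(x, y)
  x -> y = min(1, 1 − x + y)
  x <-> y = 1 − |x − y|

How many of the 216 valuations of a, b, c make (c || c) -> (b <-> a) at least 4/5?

176

value 1: 146 assignments (counts)
value 4/5: 30 assignments (counts)
value 3/5: 20 assignments
value 2/5: 12 assignments
value 1/5: 6 assignments
value 0: 2 assignments
So 176 of the 216 assignments meet the threshold.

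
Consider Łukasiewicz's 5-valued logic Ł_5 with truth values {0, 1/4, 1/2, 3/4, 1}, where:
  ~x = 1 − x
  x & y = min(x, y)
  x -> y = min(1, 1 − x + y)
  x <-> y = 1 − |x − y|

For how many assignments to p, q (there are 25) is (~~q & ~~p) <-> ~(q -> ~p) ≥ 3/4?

value 1: 16 assignments (counts)
value 3/4: 8 assignments (counts)
value 1/2: 1 assignment
So 24 of the 25 assignments meet the threshold.

24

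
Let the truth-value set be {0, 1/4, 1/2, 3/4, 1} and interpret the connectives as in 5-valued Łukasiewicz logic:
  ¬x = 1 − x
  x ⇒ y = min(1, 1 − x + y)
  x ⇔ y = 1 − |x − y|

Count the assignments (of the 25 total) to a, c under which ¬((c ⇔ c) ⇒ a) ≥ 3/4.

value 1: 5 assignments (counts)
value 3/4: 5 assignments (counts)
value 1/2: 5 assignments
value 1/4: 5 assignments
value 0: 5 assignments
So 10 of the 25 assignments meet the threshold.

10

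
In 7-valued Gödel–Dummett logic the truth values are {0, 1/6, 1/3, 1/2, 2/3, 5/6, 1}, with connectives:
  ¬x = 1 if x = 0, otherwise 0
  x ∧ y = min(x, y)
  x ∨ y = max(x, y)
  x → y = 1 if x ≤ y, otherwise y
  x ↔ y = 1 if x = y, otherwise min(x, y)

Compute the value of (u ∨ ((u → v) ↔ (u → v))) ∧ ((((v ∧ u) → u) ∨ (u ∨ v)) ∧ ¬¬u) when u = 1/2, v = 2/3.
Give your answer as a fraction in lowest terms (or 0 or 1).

1

u → v = 1/2 → 2/3 = 1
u → v = 1/2 → 2/3 = 1
(u → v) ↔ (u → v) = 1 ↔ 1 = 1
u ∨ ((u → v) ↔ (u → v)) = 1/2 ∨ 1 = 1
v ∧ u = 2/3 ∧ 1/2 = 1/2
(v ∧ u) → u = 1/2 → 1/2 = 1
u ∨ v = 1/2 ∨ 2/3 = 2/3
((v ∧ u) → u) ∨ (u ∨ v) = 1 ∨ 2/3 = 1
¬u = ¬1/2 = 0
¬¬u = ¬0 = 1
(((v ∧ u) → u) ∨ (u ∨ v)) ∧ ¬¬u = 1 ∧ 1 = 1
(u ∨ ((u → v) ↔ (u → v))) ∧ ((((v ∧ u) → u) ∨ (u ∨ v)) ∧ ¬¬u) = 1 ∧ 1 = 1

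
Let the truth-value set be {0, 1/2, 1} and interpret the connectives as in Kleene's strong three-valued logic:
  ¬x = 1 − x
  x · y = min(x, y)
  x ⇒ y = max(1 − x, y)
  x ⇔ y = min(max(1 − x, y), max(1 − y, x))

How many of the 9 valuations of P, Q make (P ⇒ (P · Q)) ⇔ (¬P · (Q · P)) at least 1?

P = 0, Q = 0 ↦ 0  <
P = 0, Q = 1/2 ↦ 0  <
P = 0, Q = 1 ↦ 0  <
P = 1/2, Q = 0 ↦ 1/2  <
P = 1/2, Q = 1/2 ↦ 1/2  <
P = 1/2, Q = 1 ↦ 1/2  <
P = 1, Q = 0 ↦ 1  ≥
P = 1, Q = 1/2 ↦ 1/2  <
P = 1, Q = 1 ↦ 0  <
So 1 of the 9 assignments meets the threshold.

1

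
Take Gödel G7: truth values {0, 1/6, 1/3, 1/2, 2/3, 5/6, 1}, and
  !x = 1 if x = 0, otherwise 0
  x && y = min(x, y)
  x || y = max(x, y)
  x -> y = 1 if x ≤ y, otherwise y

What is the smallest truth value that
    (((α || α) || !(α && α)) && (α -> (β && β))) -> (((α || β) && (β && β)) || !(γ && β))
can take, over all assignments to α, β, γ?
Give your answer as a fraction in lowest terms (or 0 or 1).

1/6

Take α = 0, β = 1/6, γ = 1/6:
α || α = 0 || 0 = 0
α && α = 0 && 0 = 0
!(α && α) = !0 = 1
(α || α) || !(α && α) = 0 || 1 = 1
β && β = 1/6 && 1/6 = 1/6
α -> (β && β) = 0 -> 1/6 = 1
((α || α) || !(α && α)) && (α -> (β && β)) = 1 && 1 = 1
α || β = 0 || 1/6 = 1/6
β && β = 1/6 && 1/6 = 1/6
(α || β) && (β && β) = 1/6 && 1/6 = 1/6
γ && β = 1/6 && 1/6 = 1/6
!(γ && β) = !1/6 = 0
((α || β) && (β && β)) || !(γ && β) = 1/6 || 0 = 1/6
(((α || α) || !(α && α)) && (α -> (β && β))) -> (((α || β) && (β && β)) || !(γ && β)) = 1 -> 1/6 = 1/6
No assignment yields a value below 1/6, so this is the minimum.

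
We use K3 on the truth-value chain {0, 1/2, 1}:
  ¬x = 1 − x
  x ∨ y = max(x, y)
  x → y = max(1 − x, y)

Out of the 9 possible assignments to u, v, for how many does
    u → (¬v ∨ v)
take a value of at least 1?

u = 0, v = 0 ↦ 1  ≥
u = 0, v = 1/2 ↦ 1  ≥
u = 0, v = 1 ↦ 1  ≥
u = 1/2, v = 0 ↦ 1  ≥
u = 1/2, v = 1/2 ↦ 1/2  <
u = 1/2, v = 1 ↦ 1  ≥
u = 1, v = 0 ↦ 1  ≥
u = 1, v = 1/2 ↦ 1/2  <
u = 1, v = 1 ↦ 1  ≥
So 7 of the 9 assignments meet the threshold.

7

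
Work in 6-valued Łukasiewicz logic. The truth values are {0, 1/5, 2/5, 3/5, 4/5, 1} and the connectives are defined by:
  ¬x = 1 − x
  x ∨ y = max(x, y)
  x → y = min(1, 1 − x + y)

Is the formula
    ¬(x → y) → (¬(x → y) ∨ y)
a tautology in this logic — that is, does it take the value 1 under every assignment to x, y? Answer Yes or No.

At x = 4/5, y = 0, for instance:
x → y = 4/5 → 0 = 1/5
¬(x → y) = ¬1/5 = 4/5
¬(x → y) ∨ y = 4/5 ∨ 0 = 4/5
¬(x → y) → (¬(x → y) ∨ y) = 4/5 → 4/5 = 1
and checking the remaining 35 assignments likewise gives ≥ 1 in every case.

Yes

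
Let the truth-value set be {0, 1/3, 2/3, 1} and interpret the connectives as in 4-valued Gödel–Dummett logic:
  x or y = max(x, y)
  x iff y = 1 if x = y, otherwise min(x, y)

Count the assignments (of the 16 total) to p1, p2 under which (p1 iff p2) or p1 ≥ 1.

p1 = 0, p2 = 0 ↦ 1  ≥
p1 = 0, p2 = 1/3 ↦ 0  <
p1 = 0, p2 = 2/3 ↦ 0  <
p1 = 0, p2 = 1 ↦ 0  <
p1 = 1/3, p2 = 0 ↦ 1/3  <
p1 = 1/3, p2 = 1/3 ↦ 1  ≥
p1 = 1/3, p2 = 2/3 ↦ 1/3  <
p1 = 1/3, p2 = 1 ↦ 1/3  <
p1 = 2/3, p2 = 0 ↦ 2/3  <
p1 = 2/3, p2 = 1/3 ↦ 2/3  <
p1 = 2/3, p2 = 2/3 ↦ 1  ≥
p1 = 2/3, p2 = 1 ↦ 2/3  <
p1 = 1, p2 = 0 ↦ 1  ≥
p1 = 1, p2 = 1/3 ↦ 1  ≥
p1 = 1, p2 = 2/3 ↦ 1  ≥
p1 = 1, p2 = 1 ↦ 1  ≥
So 7 of the 16 assignments meet the threshold.

7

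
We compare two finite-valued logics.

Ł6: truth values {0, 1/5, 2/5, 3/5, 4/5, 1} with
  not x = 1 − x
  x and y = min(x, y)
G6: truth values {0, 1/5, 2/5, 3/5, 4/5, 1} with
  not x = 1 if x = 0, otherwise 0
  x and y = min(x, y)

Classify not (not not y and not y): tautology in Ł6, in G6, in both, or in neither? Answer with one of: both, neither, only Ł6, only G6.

In Ł6: at y = 1/5 the value is 4/5 — not a tautology.
In G6: every assignment gives 1 — tautology.

only G6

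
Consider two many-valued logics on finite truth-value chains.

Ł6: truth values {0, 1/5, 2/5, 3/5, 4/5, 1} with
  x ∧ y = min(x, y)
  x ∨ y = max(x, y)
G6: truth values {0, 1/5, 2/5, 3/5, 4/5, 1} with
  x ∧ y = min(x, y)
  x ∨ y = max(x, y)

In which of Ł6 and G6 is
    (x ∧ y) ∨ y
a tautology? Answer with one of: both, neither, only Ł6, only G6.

neither

In Ł6: at x = 0, y = 0 the value is 0 — not a tautology.
In G6: at x = 0, y = 0 the value is 0 — not a tautology.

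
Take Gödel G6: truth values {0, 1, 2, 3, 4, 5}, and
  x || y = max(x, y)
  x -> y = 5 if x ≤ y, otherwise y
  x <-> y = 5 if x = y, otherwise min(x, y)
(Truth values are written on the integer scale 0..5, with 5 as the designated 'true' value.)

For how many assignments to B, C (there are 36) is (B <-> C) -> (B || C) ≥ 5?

value 5: 31 assignments (counts)
value 4: 1 assignment
value 3: 1 assignment
value 2: 1 assignment
value 1: 1 assignment
value 0: 1 assignment
So 31 of the 36 assignments meet the threshold.

31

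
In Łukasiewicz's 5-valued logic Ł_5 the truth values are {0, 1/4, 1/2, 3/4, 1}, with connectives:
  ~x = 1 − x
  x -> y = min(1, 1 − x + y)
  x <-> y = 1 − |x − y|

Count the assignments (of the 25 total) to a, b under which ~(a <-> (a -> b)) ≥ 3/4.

value 1: 6 assignments (counts)
value 3/4: 5 assignments (counts)
value 1/2: 6 assignments
value 1/4: 5 assignments
value 0: 3 assignments
So 11 of the 25 assignments meet the threshold.

11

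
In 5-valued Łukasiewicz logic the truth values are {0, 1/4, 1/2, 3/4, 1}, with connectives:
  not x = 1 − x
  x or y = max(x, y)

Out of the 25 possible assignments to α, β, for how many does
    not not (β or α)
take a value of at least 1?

9

value 1: 9 assignments (counts)
value 3/4: 7 assignments
value 1/2: 5 assignments
value 1/4: 3 assignments
value 0: 1 assignment
So 9 of the 25 assignments meet the threshold.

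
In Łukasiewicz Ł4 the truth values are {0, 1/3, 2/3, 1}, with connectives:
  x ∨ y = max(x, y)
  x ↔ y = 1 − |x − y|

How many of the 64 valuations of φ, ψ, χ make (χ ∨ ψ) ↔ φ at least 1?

16

value 1: 16 assignments (counts)
value 2/3: 24 assignments
value 1/3: 16 assignments
value 0: 8 assignments
So 16 of the 64 assignments meet the threshold.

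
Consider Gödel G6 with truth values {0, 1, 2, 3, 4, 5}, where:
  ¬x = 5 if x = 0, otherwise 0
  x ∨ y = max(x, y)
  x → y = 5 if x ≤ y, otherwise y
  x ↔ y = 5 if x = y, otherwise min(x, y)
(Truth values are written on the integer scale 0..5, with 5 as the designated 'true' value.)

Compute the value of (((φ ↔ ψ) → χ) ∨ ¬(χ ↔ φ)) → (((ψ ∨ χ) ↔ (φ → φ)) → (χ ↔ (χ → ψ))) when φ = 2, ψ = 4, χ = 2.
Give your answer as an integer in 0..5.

2

φ ↔ ψ = 2 ↔ 4 = 2
(φ ↔ ψ) → χ = 2 → 2 = 5
χ ↔ φ = 2 ↔ 2 = 5
¬(χ ↔ φ) = ¬5 = 0
((φ ↔ ψ) → χ) ∨ ¬(χ ↔ φ) = 5 ∨ 0 = 5
ψ ∨ χ = 4 ∨ 2 = 4
φ → φ = 2 → 2 = 5
(ψ ∨ χ) ↔ (φ → φ) = 4 ↔ 5 = 4
χ → ψ = 2 → 4 = 5
χ ↔ (χ → ψ) = 2 ↔ 5 = 2
((ψ ∨ χ) ↔ (φ → φ)) → (χ ↔ (χ → ψ)) = 4 → 2 = 2
(((φ ↔ ψ) → χ) ∨ ¬(χ ↔ φ)) → (((ψ ∨ χ) ↔ (φ → φ)) → (χ ↔ (χ → ψ))) = 5 → 2 = 2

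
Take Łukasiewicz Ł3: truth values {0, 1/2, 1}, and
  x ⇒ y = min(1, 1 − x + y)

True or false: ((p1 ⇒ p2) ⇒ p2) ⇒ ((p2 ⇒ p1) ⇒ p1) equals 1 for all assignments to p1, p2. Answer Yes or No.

p1 = 0, p2 = 0 ↦ 1
p1 = 0, p2 = 1/2 ↦ 1
p1 = 0, p2 = 1 ↦ 1
p1 = 1/2, p2 = 0 ↦ 1
p1 = 1/2, p2 = 1/2 ↦ 1
p1 = 1/2, p2 = 1 ↦ 1
p1 = 1, p2 = 0 ↦ 1
p1 = 1, p2 = 1/2 ↦ 1
p1 = 1, p2 = 1 ↦ 1
Every assignment gives a value ≥ 1.

Yes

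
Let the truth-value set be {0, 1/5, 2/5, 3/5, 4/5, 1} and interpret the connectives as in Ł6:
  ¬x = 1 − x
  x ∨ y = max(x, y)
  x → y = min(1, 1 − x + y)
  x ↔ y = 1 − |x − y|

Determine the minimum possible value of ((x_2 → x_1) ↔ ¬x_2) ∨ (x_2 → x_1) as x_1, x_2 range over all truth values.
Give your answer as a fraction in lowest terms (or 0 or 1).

3/5

Take x_1 = 2/5, x_2 = 4/5:
x_2 → x_1 = 4/5 → 2/5 = 3/5
¬x_2 = ¬4/5 = 1/5
(x_2 → x_1) ↔ ¬x_2 = 3/5 ↔ 1/5 = 3/5
x_2 → x_1 = 4/5 → 2/5 = 3/5
((x_2 → x_1) ↔ ¬x_2) ∨ (x_2 → x_1) = 3/5 ∨ 3/5 = 3/5
No assignment yields a value below 3/5, so this is the minimum.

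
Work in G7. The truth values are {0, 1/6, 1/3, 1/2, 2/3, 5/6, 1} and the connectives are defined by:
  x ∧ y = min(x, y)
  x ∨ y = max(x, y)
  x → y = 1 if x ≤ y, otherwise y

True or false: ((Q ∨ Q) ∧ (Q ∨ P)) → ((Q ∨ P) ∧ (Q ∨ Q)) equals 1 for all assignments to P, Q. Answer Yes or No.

At P = 1, Q = 2/3, for instance:
Q ∨ Q = 2/3 ∨ 2/3 = 2/3
Q ∨ P = 2/3 ∨ 1 = 1
(Q ∨ Q) ∧ (Q ∨ P) = 2/3 ∧ 1 = 2/3
(Q ∨ P) ∧ (Q ∨ Q) = 1 ∧ 2/3 = 2/3
((Q ∨ Q) ∧ (Q ∨ P)) → ((Q ∨ P) ∧ (Q ∨ Q)) = 2/3 → 2/3 = 1
and checking the remaining 48 assignments likewise gives ≥ 1 in every case.

Yes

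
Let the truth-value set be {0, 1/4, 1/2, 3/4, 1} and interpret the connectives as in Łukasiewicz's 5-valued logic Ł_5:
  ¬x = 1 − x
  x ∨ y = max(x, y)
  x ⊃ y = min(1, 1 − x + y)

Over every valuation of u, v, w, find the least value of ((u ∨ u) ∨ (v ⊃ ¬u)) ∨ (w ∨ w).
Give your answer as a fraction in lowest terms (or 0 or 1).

Take u = 1/2, v = 1, w = 0:
u ∨ u = 1/2 ∨ 1/2 = 1/2
¬u = ¬1/2 = 1/2
v ⊃ ¬u = 1 ⊃ 1/2 = 1/2
(u ∨ u) ∨ (v ⊃ ¬u) = 1/2 ∨ 1/2 = 1/2
w ∨ w = 0 ∨ 0 = 0
((u ∨ u) ∨ (v ⊃ ¬u)) ∨ (w ∨ w) = 1/2 ∨ 0 = 1/2
No assignment yields a value below 1/2, so this is the minimum.

1/2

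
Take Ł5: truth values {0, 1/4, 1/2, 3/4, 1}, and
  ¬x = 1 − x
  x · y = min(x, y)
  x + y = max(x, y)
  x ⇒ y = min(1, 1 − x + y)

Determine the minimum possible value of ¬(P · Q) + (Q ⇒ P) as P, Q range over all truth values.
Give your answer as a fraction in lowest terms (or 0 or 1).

1/2

Take P = 1/2, Q = 1:
P · Q = 1/2 · 1 = 1/2
¬(P · Q) = ¬1/2 = 1/2
Q ⇒ P = 1 ⇒ 1/2 = 1/2
¬(P · Q) + (Q ⇒ P) = 1/2 + 1/2 = 1/2
No assignment yields a value below 1/2, so this is the minimum.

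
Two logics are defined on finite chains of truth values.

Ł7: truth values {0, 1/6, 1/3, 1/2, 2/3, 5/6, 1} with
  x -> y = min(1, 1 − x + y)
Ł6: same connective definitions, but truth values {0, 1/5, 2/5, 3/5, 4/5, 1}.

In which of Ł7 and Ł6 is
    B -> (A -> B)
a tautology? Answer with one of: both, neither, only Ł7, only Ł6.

In Ł7: every assignment gives 1 — tautology.
In Ł6: every assignment gives 1 — tautology.

both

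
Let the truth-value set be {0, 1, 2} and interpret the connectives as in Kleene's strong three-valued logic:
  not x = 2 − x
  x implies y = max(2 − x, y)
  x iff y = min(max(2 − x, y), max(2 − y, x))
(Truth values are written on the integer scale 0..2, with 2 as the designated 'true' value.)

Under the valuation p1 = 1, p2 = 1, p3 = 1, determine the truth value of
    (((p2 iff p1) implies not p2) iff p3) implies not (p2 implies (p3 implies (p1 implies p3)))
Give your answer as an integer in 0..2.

1

p2 iff p1 = 1 iff 1 = 1
not p2 = not 1 = 1
(p2 iff p1) implies not p2 = 1 implies 1 = 1
((p2 iff p1) implies not p2) iff p3 = 1 iff 1 = 1
p1 implies p3 = 1 implies 1 = 1
p3 implies (p1 implies p3) = 1 implies 1 = 1
p2 implies (p3 implies (p1 implies p3)) = 1 implies 1 = 1
not (p2 implies (p3 implies (p1 implies p3))) = not 1 = 1
(((p2 iff p1) implies not p2) iff p3) implies not (p2 implies (p3 implies (p1 implies p3))) = 1 implies 1 = 1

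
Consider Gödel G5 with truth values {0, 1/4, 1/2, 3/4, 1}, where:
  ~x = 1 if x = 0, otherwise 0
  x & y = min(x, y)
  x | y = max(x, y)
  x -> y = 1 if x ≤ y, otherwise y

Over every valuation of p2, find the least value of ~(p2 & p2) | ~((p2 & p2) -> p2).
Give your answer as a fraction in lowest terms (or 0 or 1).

0

Take p2 = 1/4:
p2 & p2 = 1/4 & 1/4 = 1/4
~(p2 & p2) = ~1/4 = 0
p2 & p2 = 1/4 & 1/4 = 1/4
(p2 & p2) -> p2 = 1/4 -> 1/4 = 1
~((p2 & p2) -> p2) = ~1 = 0
~(p2 & p2) | ~((p2 & p2) -> p2) = 0 | 0 = 0
No assignment yields a value below 0, so this is the minimum.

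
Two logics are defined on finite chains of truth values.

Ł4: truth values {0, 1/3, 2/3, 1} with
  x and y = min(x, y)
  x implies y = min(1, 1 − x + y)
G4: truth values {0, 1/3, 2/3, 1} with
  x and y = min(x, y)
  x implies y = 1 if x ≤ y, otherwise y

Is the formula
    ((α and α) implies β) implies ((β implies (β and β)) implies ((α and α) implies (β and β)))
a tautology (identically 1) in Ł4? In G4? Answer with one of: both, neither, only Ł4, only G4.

both

In Ł4: every assignment gives 1 — tautology.
In G4: every assignment gives 1 — tautology.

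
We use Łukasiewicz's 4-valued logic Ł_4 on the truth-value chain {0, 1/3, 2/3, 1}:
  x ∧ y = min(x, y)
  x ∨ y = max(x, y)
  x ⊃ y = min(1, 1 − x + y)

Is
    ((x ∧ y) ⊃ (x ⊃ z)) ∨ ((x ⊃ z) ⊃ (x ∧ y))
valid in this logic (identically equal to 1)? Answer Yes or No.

Yes

At x = 2/3, y = 1/3, z = 2/3, for instance:
x ∧ y = 2/3 ∧ 1/3 = 1/3
x ⊃ z = 2/3 ⊃ 2/3 = 1
(x ∧ y) ⊃ (x ⊃ z) = 1/3 ⊃ 1 = 1
(x ⊃ z) ⊃ (x ∧ y) = 1 ⊃ 1/3 = 1/3
((x ∧ y) ⊃ (x ⊃ z)) ∨ ((x ⊃ z) ⊃ (x ∧ y)) = 1 ∨ 1/3 = 1
and checking the remaining 63 assignments likewise gives ≥ 1 in every case.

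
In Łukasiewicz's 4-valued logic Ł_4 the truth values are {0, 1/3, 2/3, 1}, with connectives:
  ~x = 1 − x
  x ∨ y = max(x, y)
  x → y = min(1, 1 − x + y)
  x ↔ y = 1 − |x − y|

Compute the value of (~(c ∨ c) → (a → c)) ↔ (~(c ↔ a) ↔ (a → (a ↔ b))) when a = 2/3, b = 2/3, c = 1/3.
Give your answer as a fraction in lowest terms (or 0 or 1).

1/3

c ∨ c = 1/3 ∨ 1/3 = 1/3
~(c ∨ c) = ~1/3 = 2/3
a → c = 2/3 → 1/3 = 2/3
~(c ∨ c) → (a → c) = 2/3 → 2/3 = 1
c ↔ a = 1/3 ↔ 2/3 = 2/3
~(c ↔ a) = ~2/3 = 1/3
a ↔ b = 2/3 ↔ 2/3 = 1
a → (a ↔ b) = 2/3 → 1 = 1
~(c ↔ a) ↔ (a → (a ↔ b)) = 1/3 ↔ 1 = 1/3
(~(c ∨ c) → (a → c)) ↔ (~(c ↔ a) ↔ (a → (a ↔ b))) = 1 ↔ 1/3 = 1/3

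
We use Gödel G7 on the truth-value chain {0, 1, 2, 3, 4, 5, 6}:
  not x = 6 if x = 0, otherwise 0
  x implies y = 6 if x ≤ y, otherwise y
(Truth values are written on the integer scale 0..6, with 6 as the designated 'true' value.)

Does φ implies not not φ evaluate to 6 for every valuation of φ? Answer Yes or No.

φ = 0 ↦ 6
φ = 1 ↦ 6
φ = 2 ↦ 6
φ = 3 ↦ 6
φ = 4 ↦ 6
φ = 5 ↦ 6
φ = 6 ↦ 6
Every assignment gives a value ≥ 6.

Yes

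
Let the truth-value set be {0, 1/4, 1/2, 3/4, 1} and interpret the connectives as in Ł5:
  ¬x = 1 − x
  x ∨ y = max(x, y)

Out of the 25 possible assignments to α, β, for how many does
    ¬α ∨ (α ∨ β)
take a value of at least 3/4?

value 1: 13 assignments (counts)
value 3/4: 9 assignments (counts)
value 1/2: 3 assignments
So 22 of the 25 assignments meet the threshold.

22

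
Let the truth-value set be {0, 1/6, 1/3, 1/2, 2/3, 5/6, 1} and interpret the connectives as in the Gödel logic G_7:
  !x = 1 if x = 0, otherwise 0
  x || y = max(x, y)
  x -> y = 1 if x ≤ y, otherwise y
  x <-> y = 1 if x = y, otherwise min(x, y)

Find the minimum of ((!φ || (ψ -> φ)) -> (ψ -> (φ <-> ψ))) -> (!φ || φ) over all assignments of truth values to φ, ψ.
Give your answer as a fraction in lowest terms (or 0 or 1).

1/6

Take φ = 1/6, ψ = 0:
!φ = !1/6 = 0
ψ -> φ = 0 -> 1/6 = 1
!φ || (ψ -> φ) = 0 || 1 = 1
φ <-> ψ = 1/6 <-> 0 = 0
ψ -> (φ <-> ψ) = 0 -> 0 = 1
(!φ || (ψ -> φ)) -> (ψ -> (φ <-> ψ)) = 1 -> 1 = 1
!φ = !1/6 = 0
!φ || φ = 0 || 1/6 = 1/6
((!φ || (ψ -> φ)) -> (ψ -> (φ <-> ψ))) -> (!φ || φ) = 1 -> 1/6 = 1/6
No assignment yields a value below 1/6, so this is the minimum.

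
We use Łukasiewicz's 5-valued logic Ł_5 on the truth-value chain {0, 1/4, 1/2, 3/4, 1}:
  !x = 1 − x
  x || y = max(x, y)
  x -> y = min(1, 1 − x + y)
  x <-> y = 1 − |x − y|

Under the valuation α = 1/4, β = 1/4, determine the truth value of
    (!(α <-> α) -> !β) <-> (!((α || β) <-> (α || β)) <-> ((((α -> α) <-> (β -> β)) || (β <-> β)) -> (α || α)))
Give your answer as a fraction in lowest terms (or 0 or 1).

3/4

α <-> α = 1/4 <-> 1/4 = 1
!(α <-> α) = !1 = 0
!β = !1/4 = 3/4
!(α <-> α) -> !β = 0 -> 3/4 = 1
α || β = 1/4 || 1/4 = 1/4
α || β = 1/4 || 1/4 = 1/4
(α || β) <-> (α || β) = 1/4 <-> 1/4 = 1
!((α || β) <-> (α || β)) = !1 = 0
α -> α = 1/4 -> 1/4 = 1
β -> β = 1/4 -> 1/4 = 1
(α -> α) <-> (β -> β) = 1 <-> 1 = 1
β <-> β = 1/4 <-> 1/4 = 1
((α -> α) <-> (β -> β)) || (β <-> β) = 1 || 1 = 1
α || α = 1/4 || 1/4 = 1/4
(((α -> α) <-> (β -> β)) || (β <-> β)) -> (α || α) = 1 -> 1/4 = 1/4
!((α || β) <-> (α || β)) <-> ((((α -> α) <-> (β -> β)) || (β <-> β)) -> (α || α)) = 0 <-> 1/4 = 3/4
(!(α <-> α) -> !β) <-> (!((α || β) <-> (α || β)) <-> ((((α -> α) <-> (β -> β)) || (β <-> β)) -> (α || α))) = 1 <-> 3/4 = 3/4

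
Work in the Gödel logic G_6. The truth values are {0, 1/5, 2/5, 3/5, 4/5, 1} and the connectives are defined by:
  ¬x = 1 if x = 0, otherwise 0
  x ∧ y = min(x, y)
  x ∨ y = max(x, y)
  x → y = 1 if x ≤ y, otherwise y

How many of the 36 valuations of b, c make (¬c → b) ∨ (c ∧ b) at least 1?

value 1: 31 assignments (counts)
value 4/5: 1 assignment
value 3/5: 1 assignment
value 2/5: 1 assignment
value 1/5: 1 assignment
value 0: 1 assignment
So 31 of the 36 assignments meet the threshold.

31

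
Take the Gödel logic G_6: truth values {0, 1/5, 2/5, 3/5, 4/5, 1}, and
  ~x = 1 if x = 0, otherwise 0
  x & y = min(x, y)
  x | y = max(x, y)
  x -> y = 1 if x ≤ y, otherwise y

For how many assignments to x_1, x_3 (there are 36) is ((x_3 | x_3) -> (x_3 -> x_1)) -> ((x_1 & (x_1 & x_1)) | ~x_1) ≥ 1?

value 1: 22 assignments (counts)
value 4/5: 5 assignments
value 3/5: 4 assignments
value 2/5: 3 assignments
value 1/5: 2 assignments
So 22 of the 36 assignments meet the threshold.

22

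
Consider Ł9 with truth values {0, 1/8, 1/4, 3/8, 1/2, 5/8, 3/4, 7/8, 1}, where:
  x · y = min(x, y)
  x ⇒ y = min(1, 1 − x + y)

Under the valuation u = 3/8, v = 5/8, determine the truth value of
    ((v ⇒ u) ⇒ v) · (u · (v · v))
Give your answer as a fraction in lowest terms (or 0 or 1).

3/8

v ⇒ u = 5/8 ⇒ 3/8 = 3/4
(v ⇒ u) ⇒ v = 3/4 ⇒ 5/8 = 7/8
v · v = 5/8 · 5/8 = 5/8
u · (v · v) = 3/8 · 5/8 = 3/8
((v ⇒ u) ⇒ v) · (u · (v · v)) = 7/8 · 3/8 = 3/8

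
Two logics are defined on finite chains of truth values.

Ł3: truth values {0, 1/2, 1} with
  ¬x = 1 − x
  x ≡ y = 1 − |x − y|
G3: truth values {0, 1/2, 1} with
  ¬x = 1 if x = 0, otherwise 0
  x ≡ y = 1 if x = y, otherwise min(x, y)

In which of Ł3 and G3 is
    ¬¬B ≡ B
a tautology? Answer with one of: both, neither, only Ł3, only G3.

only Ł3

In Ł3: every assignment gives 1 — tautology.
In G3: at B = 1/2 the value is 1/2 — not a tautology.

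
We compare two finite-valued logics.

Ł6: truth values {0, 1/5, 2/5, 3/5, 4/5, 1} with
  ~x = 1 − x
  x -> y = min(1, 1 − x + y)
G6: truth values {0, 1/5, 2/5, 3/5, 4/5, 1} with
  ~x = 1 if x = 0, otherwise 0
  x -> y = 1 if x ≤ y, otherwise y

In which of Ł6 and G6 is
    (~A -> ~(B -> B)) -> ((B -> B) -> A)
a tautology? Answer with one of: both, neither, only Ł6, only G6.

only Ł6

In Ł6: every assignment gives 1 — tautology.
In G6: at A = 1/5, B = 0 the value is 1/5 — not a tautology.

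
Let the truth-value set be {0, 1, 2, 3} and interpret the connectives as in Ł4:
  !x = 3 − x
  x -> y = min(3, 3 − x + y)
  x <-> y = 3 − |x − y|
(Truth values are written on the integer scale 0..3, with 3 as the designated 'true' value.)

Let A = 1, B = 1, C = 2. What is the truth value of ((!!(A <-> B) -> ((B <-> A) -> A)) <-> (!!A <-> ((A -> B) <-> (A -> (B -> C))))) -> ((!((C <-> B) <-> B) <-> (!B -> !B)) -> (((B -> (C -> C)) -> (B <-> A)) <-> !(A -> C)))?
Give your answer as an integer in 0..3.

A <-> B = 1 <-> 1 = 3
!(A <-> B) = !3 = 0
!!(A <-> B) = !0 = 3
B <-> A = 1 <-> 1 = 3
(B <-> A) -> A = 3 -> 1 = 1
!!(A <-> B) -> ((B <-> A) -> A) = 3 -> 1 = 1
!A = !1 = 2
!!A = !2 = 1
A -> B = 1 -> 1 = 3
B -> C = 1 -> 2 = 3
A -> (B -> C) = 1 -> 3 = 3
(A -> B) <-> (A -> (B -> C)) = 3 <-> 3 = 3
!!A <-> ((A -> B) <-> (A -> (B -> C))) = 1 <-> 3 = 1
(!!(A <-> B) -> ((B <-> A) -> A)) <-> (!!A <-> ((A -> B) <-> (A -> (B -> C)))) = 1 <-> 1 = 3
C <-> B = 2 <-> 1 = 2
(C <-> B) <-> B = 2 <-> 1 = 2
!((C <-> B) <-> B) = !2 = 1
!B = !1 = 2
!B = !1 = 2
!B -> !B = 2 -> 2 = 3
!((C <-> B) <-> B) <-> (!B -> !B) = 1 <-> 3 = 1
C -> C = 2 -> 2 = 3
B -> (C -> C) = 1 -> 3 = 3
B <-> A = 1 <-> 1 = 3
(B -> (C -> C)) -> (B <-> A) = 3 -> 3 = 3
A -> C = 1 -> 2 = 3
!(A -> C) = !3 = 0
((B -> (C -> C)) -> (B <-> A)) <-> !(A -> C) = 3 <-> 0 = 0
(!((C <-> B) <-> B) <-> (!B -> !B)) -> (((B -> (C -> C)) -> (B <-> A)) <-> !(A -> C)) = 1 -> 0 = 2
((!!(A <-> B) -> ((B <-> A) -> A)) <-> (!!A <-> ((A -> B) <-> (A -> (B -> C))))) -> ((!((C <-> B) <-> B) <-> (!B -> !B)) -> (((B -> (C -> C)) -> (B <-> A)) <-> !(A -> C))) = 3 -> 2 = 2

2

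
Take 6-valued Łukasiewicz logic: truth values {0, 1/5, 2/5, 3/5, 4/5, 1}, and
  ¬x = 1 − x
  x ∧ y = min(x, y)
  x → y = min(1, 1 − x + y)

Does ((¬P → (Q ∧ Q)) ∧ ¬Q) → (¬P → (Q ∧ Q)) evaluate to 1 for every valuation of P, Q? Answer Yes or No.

Yes

At P = 2/5, Q = 3/5, for instance:
¬P = ¬2/5 = 3/5
Q ∧ Q = 3/5 ∧ 3/5 = 3/5
¬P → (Q ∧ Q) = 3/5 → 3/5 = 1
¬Q = ¬3/5 = 2/5
(¬P → (Q ∧ Q)) ∧ ¬Q = 1 ∧ 2/5 = 2/5
((¬P → (Q ∧ Q)) ∧ ¬Q) → (¬P → (Q ∧ Q)) = 2/5 → 1 = 1
and checking the remaining 35 assignments likewise gives ≥ 1 in every case.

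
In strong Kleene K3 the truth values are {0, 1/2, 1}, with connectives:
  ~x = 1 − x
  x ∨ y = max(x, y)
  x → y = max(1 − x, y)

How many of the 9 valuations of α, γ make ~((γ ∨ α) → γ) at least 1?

1

α = 0, γ = 0 ↦ 0  <
α = 0, γ = 1/2 ↦ 1/2  <
α = 0, γ = 1 ↦ 0  <
α = 1/2, γ = 0 ↦ 1/2  <
α = 1/2, γ = 1/2 ↦ 1/2  <
α = 1/2, γ = 1 ↦ 0  <
α = 1, γ = 0 ↦ 1  ≥
α = 1, γ = 1/2 ↦ 1/2  <
α = 1, γ = 1 ↦ 0  <
So 1 of the 9 assignments meets the threshold.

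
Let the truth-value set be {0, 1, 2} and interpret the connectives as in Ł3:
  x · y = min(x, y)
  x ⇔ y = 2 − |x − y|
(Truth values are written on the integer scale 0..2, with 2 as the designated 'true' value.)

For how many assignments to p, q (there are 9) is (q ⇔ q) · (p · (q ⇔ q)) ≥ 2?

3

p = 0, q = 0 ↦ 0  <
p = 0, q = 1 ↦ 0  <
p = 0, q = 2 ↦ 0  <
p = 1, q = 0 ↦ 1  <
p = 1, q = 1 ↦ 1  <
p = 1, q = 2 ↦ 1  <
p = 2, q = 0 ↦ 2  ≥
p = 2, q = 1 ↦ 2  ≥
p = 2, q = 2 ↦ 2  ≥
So 3 of the 9 assignments meet the threshold.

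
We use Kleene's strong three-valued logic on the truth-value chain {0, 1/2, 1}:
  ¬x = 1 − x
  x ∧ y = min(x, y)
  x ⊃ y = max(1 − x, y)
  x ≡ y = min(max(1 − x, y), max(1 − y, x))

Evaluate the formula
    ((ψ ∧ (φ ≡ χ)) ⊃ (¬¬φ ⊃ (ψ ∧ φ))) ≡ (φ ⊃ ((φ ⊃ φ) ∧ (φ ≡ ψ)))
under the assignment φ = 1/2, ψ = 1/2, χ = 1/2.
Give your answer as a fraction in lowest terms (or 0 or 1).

1/2

φ ≡ χ = 1/2 ≡ 1/2 = 1/2
ψ ∧ (φ ≡ χ) = 1/2 ∧ 1/2 = 1/2
¬φ = ¬1/2 = 1/2
¬¬φ = ¬1/2 = 1/2
ψ ∧ φ = 1/2 ∧ 1/2 = 1/2
¬¬φ ⊃ (ψ ∧ φ) = 1/2 ⊃ 1/2 = 1/2
(ψ ∧ (φ ≡ χ)) ⊃ (¬¬φ ⊃ (ψ ∧ φ)) = 1/2 ⊃ 1/2 = 1/2
φ ⊃ φ = 1/2 ⊃ 1/2 = 1/2
φ ≡ ψ = 1/2 ≡ 1/2 = 1/2
(φ ⊃ φ) ∧ (φ ≡ ψ) = 1/2 ∧ 1/2 = 1/2
φ ⊃ ((φ ⊃ φ) ∧ (φ ≡ ψ)) = 1/2 ⊃ 1/2 = 1/2
((ψ ∧ (φ ≡ χ)) ⊃ (¬¬φ ⊃ (ψ ∧ φ))) ≡ (φ ⊃ ((φ ⊃ φ) ∧ (φ ≡ ψ))) = 1/2 ≡ 1/2 = 1/2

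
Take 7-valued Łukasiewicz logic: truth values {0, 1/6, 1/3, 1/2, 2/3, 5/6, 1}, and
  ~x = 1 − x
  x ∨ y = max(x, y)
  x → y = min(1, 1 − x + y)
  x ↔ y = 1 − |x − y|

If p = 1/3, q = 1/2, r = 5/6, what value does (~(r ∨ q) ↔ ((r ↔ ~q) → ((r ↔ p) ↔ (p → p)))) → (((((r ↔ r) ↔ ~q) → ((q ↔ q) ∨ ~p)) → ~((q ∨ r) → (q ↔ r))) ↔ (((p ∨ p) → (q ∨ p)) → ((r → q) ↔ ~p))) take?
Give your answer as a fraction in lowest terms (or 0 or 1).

5/6

r ∨ q = 5/6 ∨ 1/2 = 5/6
~(r ∨ q) = ~5/6 = 1/6
~q = ~1/2 = 1/2
r ↔ ~q = 5/6 ↔ 1/2 = 2/3
r ↔ p = 5/6 ↔ 1/3 = 1/2
p → p = 1/3 → 1/3 = 1
(r ↔ p) ↔ (p → p) = 1/2 ↔ 1 = 1/2
(r ↔ ~q) → ((r ↔ p) ↔ (p → p)) = 2/3 → 1/2 = 5/6
~(r ∨ q) ↔ ((r ↔ ~q) → ((r ↔ p) ↔ (p → p))) = 1/6 ↔ 5/6 = 1/3
r ↔ r = 5/6 ↔ 5/6 = 1
~q = ~1/2 = 1/2
(r ↔ r) ↔ ~q = 1 ↔ 1/2 = 1/2
q ↔ q = 1/2 ↔ 1/2 = 1
~p = ~1/3 = 2/3
(q ↔ q) ∨ ~p = 1 ∨ 2/3 = 1
((r ↔ r) ↔ ~q) → ((q ↔ q) ∨ ~p) = 1/2 → 1 = 1
q ∨ r = 1/2 ∨ 5/6 = 5/6
q ↔ r = 1/2 ↔ 5/6 = 2/3
(q ∨ r) → (q ↔ r) = 5/6 → 2/3 = 5/6
~((q ∨ r) → (q ↔ r)) = ~5/6 = 1/6
(((r ↔ r) ↔ ~q) → ((q ↔ q) ∨ ~p)) → ~((q ∨ r) → (q ↔ r)) = 1 → 1/6 = 1/6
p ∨ p = 1/3 ∨ 1/3 = 1/3
q ∨ p = 1/2 ∨ 1/3 = 1/2
(p ∨ p) → (q ∨ p) = 1/3 → 1/2 = 1
r → q = 5/6 → 1/2 = 2/3
~p = ~1/3 = 2/3
(r → q) ↔ ~p = 2/3 ↔ 2/3 = 1
((p ∨ p) → (q ∨ p)) → ((r → q) ↔ ~p) = 1 → 1 = 1
((((r ↔ r) ↔ ~q) → ((q ↔ q) ∨ ~p)) → ~((q ∨ r) → (q ↔ r))) ↔ (((p ∨ p) → (q ∨ p)) → ((r → q) ↔ ~p)) = 1/6 ↔ 1 = 1/6
(~(r ∨ q) ↔ ((r ↔ ~q) → ((r ↔ p) ↔ (p → p)))) → (((((r ↔ r) ↔ ~q) → ((q ↔ q) ∨ ~p)) → ~((q ∨ r) → (q ↔ r))) ↔ (((p ∨ p) → (q ∨ p)) → ((r → q) ↔ ~p))) = 1/3 → 1/6 = 5/6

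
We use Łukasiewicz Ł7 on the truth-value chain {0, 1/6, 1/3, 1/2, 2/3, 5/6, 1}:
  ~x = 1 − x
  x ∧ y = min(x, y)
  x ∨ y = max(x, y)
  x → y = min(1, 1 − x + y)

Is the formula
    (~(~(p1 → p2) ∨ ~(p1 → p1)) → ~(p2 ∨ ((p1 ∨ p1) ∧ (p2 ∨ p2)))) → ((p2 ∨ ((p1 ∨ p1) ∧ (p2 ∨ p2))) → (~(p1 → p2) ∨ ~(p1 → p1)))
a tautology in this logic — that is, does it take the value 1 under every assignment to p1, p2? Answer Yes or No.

At p1 = 2/3, p2 = 1/6, for instance:
p1 → p2 = 2/3 → 1/6 = 1/2
~(p1 → p2) = ~1/2 = 1/2
p1 → p1 = 2/3 → 2/3 = 1
~(p1 → p1) = ~1 = 0
~(p1 → p2) ∨ ~(p1 → p1) = 1/2 ∨ 0 = 1/2
~(~(p1 → p2) ∨ ~(p1 → p1)) = ~1/2 = 1/2
p1 ∨ p1 = 2/3 ∨ 2/3 = 2/3
p2 ∨ p2 = 1/6 ∨ 1/6 = 1/6
(p1 ∨ p1) ∧ (p2 ∨ p2) = 2/3 ∧ 1/6 = 1/6
p2 ∨ ((p1 ∨ p1) ∧ (p2 ∨ p2)) = 1/6 ∨ 1/6 = 1/6
~(p2 ∨ ((p1 ∨ p1) ∧ (p2 ∨ p2))) = ~1/6 = 5/6
~(~(p1 → p2) ∨ ~(p1 → p1)) → ~(p2 ∨ ((p1 ∨ p1) ∧ (p2 ∨ p2))) = 1/2 → 5/6 = 1
(p2 ∨ ((p1 ∨ p1) ∧ (p2 ∨ p2))) → (~(p1 → p2) ∨ ~(p1 → p1)) = 1/6 → 1/2 = 1
(~(~(p1 → p2) ∨ ~(p1 → p1)) → ~(p2 ∨ ((p1 ∨ p1) ∧ (p2 ∨ p2)))) → ((p2 ∨ ((p1 ∨ p1) ∧ (p2 ∨ p2))) → (~(p1 → p2) ∨ ~(p1 → p1))) = 1 → 1 = 1
and checking the remaining 48 assignments likewise gives ≥ 1 in every case.

Yes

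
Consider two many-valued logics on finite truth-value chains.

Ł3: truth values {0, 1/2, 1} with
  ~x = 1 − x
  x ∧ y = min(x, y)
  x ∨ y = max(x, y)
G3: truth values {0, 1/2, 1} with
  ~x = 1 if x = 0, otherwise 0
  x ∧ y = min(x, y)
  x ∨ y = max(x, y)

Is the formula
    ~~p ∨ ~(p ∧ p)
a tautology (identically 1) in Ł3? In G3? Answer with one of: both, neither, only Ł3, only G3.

only G3

In Ł3: at p = 1/2 the value is 1/2 — not a tautology.
In G3: every assignment gives 1 — tautology.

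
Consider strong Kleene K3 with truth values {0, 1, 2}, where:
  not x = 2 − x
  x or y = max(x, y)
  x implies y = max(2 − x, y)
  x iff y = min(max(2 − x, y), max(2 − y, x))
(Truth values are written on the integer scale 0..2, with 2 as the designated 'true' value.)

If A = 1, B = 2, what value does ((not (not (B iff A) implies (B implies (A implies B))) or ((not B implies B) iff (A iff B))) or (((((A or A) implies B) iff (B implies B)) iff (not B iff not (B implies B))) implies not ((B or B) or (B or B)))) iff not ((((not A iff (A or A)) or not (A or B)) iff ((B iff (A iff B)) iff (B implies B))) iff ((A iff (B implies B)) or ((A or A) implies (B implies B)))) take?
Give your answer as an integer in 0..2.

B iff A = 2 iff 1 = 1
not (B iff A) = not 1 = 1
A implies B = 1 implies 2 = 2
B implies (A implies B) = 2 implies 2 = 2
not (B iff A) implies (B implies (A implies B)) = 1 implies 2 = 2
not (not (B iff A) implies (B implies (A implies B))) = not 2 = 0
not B = not 2 = 0
not B implies B = 0 implies 2 = 2
A iff B = 1 iff 2 = 1
(not B implies B) iff (A iff B) = 2 iff 1 = 1
not (not (B iff A) implies (B implies (A implies B))) or ((not B implies B) iff (A iff B)) = 0 or 1 = 1
A or A = 1 or 1 = 1
(A or A) implies B = 1 implies 2 = 2
B implies B = 2 implies 2 = 2
((A or A) implies B) iff (B implies B) = 2 iff 2 = 2
not B = not 2 = 0
B implies B = 2 implies 2 = 2
not (B implies B) = not 2 = 0
not B iff not (B implies B) = 0 iff 0 = 2
(((A or A) implies B) iff (B implies B)) iff (not B iff not (B implies B)) = 2 iff 2 = 2
B or B = 2 or 2 = 2
B or B = 2 or 2 = 2
(B or B) or (B or B) = 2 or 2 = 2
not ((B or B) or (B or B)) = not 2 = 0
((((A or A) implies B) iff (B implies B)) iff (not B iff not (B implies B))) implies not ((B or B) or (B or B)) = 2 implies 0 = 0
(not (not (B iff A) implies (B implies (A implies B))) or ((not B implies B) iff (A iff B))) or (((((A or A) implies B) iff (B implies B)) iff (not B iff not (B implies B))) implies not ((B or B) or (B or B))) = 1 or 0 = 1
not A = not 1 = 1
A or A = 1 or 1 = 1
not A iff (A or A) = 1 iff 1 = 1
A or B = 1 or 2 = 2
not (A or B) = not 2 = 0
(not A iff (A or A)) or not (A or B) = 1 or 0 = 1
A iff B = 1 iff 2 = 1
B iff (A iff B) = 2 iff 1 = 1
B implies B = 2 implies 2 = 2
(B iff (A iff B)) iff (B implies B) = 1 iff 2 = 1
((not A iff (A or A)) or not (A or B)) iff ((B iff (A iff B)) iff (B implies B)) = 1 iff 1 = 1
B implies B = 2 implies 2 = 2
A iff (B implies B) = 1 iff 2 = 1
A or A = 1 or 1 = 1
B implies B = 2 implies 2 = 2
(A or A) implies (B implies B) = 1 implies 2 = 2
(A iff (B implies B)) or ((A or A) implies (B implies B)) = 1 or 2 = 2
(((not A iff (A or A)) or not (A or B)) iff ((B iff (A iff B)) iff (B implies B))) iff ((A iff (B implies B)) or ((A or A) implies (B implies B))) = 1 iff 2 = 1
not ((((not A iff (A or A)) or not (A or B)) iff ((B iff (A iff B)) iff (B implies B))) iff ((A iff (B implies B)) or ((A or A) implies (B implies B)))) = not 1 = 1
((not (not (B iff A) implies (B implies (A implies B))) or ((not B implies B) iff (A iff B))) or (((((A or A) implies B) iff (B implies B)) iff (not B iff not (B implies B))) implies not ((B or B) or (B or B)))) iff not ((((not A iff (A or A)) or not (A or B)) iff ((B iff (A iff B)) iff (B implies B))) iff ((A iff (B implies B)) or ((A or A) implies (B implies B)))) = 1 iff 1 = 1

1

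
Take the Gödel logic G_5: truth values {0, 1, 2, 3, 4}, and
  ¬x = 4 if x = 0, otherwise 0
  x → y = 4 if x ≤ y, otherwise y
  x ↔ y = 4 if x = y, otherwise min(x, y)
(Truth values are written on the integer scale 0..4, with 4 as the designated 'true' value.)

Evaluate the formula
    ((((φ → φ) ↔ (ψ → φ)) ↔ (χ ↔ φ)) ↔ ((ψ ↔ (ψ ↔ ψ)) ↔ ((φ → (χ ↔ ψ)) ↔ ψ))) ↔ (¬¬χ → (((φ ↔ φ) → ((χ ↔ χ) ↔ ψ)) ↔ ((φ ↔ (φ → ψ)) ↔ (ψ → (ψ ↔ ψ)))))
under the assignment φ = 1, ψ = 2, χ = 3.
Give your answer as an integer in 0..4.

φ → φ = 1 → 1 = 4
ψ → φ = 2 → 1 = 1
(φ → φ) ↔ (ψ → φ) = 4 ↔ 1 = 1
χ ↔ φ = 3 ↔ 1 = 1
((φ → φ) ↔ (ψ → φ)) ↔ (χ ↔ φ) = 1 ↔ 1 = 4
ψ ↔ ψ = 2 ↔ 2 = 4
ψ ↔ (ψ ↔ ψ) = 2 ↔ 4 = 2
χ ↔ ψ = 3 ↔ 2 = 2
φ → (χ ↔ ψ) = 1 → 2 = 4
(φ → (χ ↔ ψ)) ↔ ψ = 4 ↔ 2 = 2
(ψ ↔ (ψ ↔ ψ)) ↔ ((φ → (χ ↔ ψ)) ↔ ψ) = 2 ↔ 2 = 4
(((φ → φ) ↔ (ψ → φ)) ↔ (χ ↔ φ)) ↔ ((ψ ↔ (ψ ↔ ψ)) ↔ ((φ → (χ ↔ ψ)) ↔ ψ)) = 4 ↔ 4 = 4
¬χ = ¬3 = 0
¬¬χ = ¬0 = 4
φ ↔ φ = 1 ↔ 1 = 4
χ ↔ χ = 3 ↔ 3 = 4
(χ ↔ χ) ↔ ψ = 4 ↔ 2 = 2
(φ ↔ φ) → ((χ ↔ χ) ↔ ψ) = 4 → 2 = 2
φ → ψ = 1 → 2 = 4
φ ↔ (φ → ψ) = 1 ↔ 4 = 1
ψ ↔ ψ = 2 ↔ 2 = 4
ψ → (ψ ↔ ψ) = 2 → 4 = 4
(φ ↔ (φ → ψ)) ↔ (ψ → (ψ ↔ ψ)) = 1 ↔ 4 = 1
((φ ↔ φ) → ((χ ↔ χ) ↔ ψ)) ↔ ((φ ↔ (φ → ψ)) ↔ (ψ → (ψ ↔ ψ))) = 2 ↔ 1 = 1
¬¬χ → (((φ ↔ φ) → ((χ ↔ χ) ↔ ψ)) ↔ ((φ ↔ (φ → ψ)) ↔ (ψ → (ψ ↔ ψ)))) = 4 → 1 = 1
((((φ → φ) ↔ (ψ → φ)) ↔ (χ ↔ φ)) ↔ ((ψ ↔ (ψ ↔ ψ)) ↔ ((φ → (χ ↔ ψ)) ↔ ψ))) ↔ (¬¬χ → (((φ ↔ φ) → ((χ ↔ χ) ↔ ψ)) ↔ ((φ ↔ (φ → ψ)) ↔ (ψ → (ψ ↔ ψ))))) = 4 ↔ 1 = 1

1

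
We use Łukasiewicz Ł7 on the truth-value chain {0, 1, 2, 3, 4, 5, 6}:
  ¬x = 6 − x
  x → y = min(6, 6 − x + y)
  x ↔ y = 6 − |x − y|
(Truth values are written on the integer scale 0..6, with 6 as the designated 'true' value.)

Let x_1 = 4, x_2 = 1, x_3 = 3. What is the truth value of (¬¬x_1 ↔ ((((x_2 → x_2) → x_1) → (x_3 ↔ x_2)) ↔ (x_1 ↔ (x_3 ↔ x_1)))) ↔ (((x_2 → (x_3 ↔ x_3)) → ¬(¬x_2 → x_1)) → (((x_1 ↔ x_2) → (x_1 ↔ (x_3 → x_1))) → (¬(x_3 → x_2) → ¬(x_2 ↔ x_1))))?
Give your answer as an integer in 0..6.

¬x_1 = ¬4 = 2
¬¬x_1 = ¬2 = 4
x_2 → x_2 = 1 → 1 = 6
(x_2 → x_2) → x_1 = 6 → 4 = 4
x_3 ↔ x_2 = 3 ↔ 1 = 4
((x_2 → x_2) → x_1) → (x_3 ↔ x_2) = 4 → 4 = 6
x_3 ↔ x_1 = 3 ↔ 4 = 5
x_1 ↔ (x_3 ↔ x_1) = 4 ↔ 5 = 5
(((x_2 → x_2) → x_1) → (x_3 ↔ x_2)) ↔ (x_1 ↔ (x_3 ↔ x_1)) = 6 ↔ 5 = 5
¬¬x_1 ↔ ((((x_2 → x_2) → x_1) → (x_3 ↔ x_2)) ↔ (x_1 ↔ (x_3 ↔ x_1))) = 4 ↔ 5 = 5
x_3 ↔ x_3 = 3 ↔ 3 = 6
x_2 → (x_3 ↔ x_3) = 1 → 6 = 6
¬x_2 = ¬1 = 5
¬x_2 → x_1 = 5 → 4 = 5
¬(¬x_2 → x_1) = ¬5 = 1
(x_2 → (x_3 ↔ x_3)) → ¬(¬x_2 → x_1) = 6 → 1 = 1
x_1 ↔ x_2 = 4 ↔ 1 = 3
x_3 → x_1 = 3 → 4 = 6
x_1 ↔ (x_3 → x_1) = 4 ↔ 6 = 4
(x_1 ↔ x_2) → (x_1 ↔ (x_3 → x_1)) = 3 → 4 = 6
x_3 → x_2 = 3 → 1 = 4
¬(x_3 → x_2) = ¬4 = 2
x_2 ↔ x_1 = 1 ↔ 4 = 3
¬(x_2 ↔ x_1) = ¬3 = 3
¬(x_3 → x_2) → ¬(x_2 ↔ x_1) = 2 → 3 = 6
((x_1 ↔ x_2) → (x_1 ↔ (x_3 → x_1))) → (¬(x_3 → x_2) → ¬(x_2 ↔ x_1)) = 6 → 6 = 6
((x_2 → (x_3 ↔ x_3)) → ¬(¬x_2 → x_1)) → (((x_1 ↔ x_2) → (x_1 ↔ (x_3 → x_1))) → (¬(x_3 → x_2) → ¬(x_2 ↔ x_1))) = 1 → 6 = 6
(¬¬x_1 ↔ ((((x_2 → x_2) → x_1) → (x_3 ↔ x_2)) ↔ (x_1 ↔ (x_3 ↔ x_1)))) ↔ (((x_2 → (x_3 ↔ x_3)) → ¬(¬x_2 → x_1)) → (((x_1 ↔ x_2) → (x_1 ↔ (x_3 → x_1))) → (¬(x_3 → x_2) → ¬(x_2 ↔ x_1)))) = 5 ↔ 6 = 5

5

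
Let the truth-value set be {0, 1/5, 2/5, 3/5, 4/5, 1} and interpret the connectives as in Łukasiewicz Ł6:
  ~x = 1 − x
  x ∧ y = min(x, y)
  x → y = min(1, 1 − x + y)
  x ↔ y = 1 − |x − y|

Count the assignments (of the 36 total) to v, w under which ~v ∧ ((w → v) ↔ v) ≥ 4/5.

value 1: 1 assignment (counts)
value 4/5: 3 assignments (counts)
value 3/5: 5 assignments
value 2/5: 11 assignments
value 1/5: 9 assignments
value 0: 7 assignments
So 4 of the 36 assignments meet the threshold.

4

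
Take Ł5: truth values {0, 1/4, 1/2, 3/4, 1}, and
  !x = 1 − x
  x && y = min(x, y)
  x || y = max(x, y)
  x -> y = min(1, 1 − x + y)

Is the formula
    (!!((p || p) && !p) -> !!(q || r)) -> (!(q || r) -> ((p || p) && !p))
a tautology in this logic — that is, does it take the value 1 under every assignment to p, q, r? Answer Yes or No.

No

Counterexample: take p = 0, q = 0, r = 0.
p || p = 0 || 0 = 0
!p = !0 = 1
(p || p) && !p = 0 && 1 = 0
!((p || p) && !p) = !0 = 1
!!((p || p) && !p) = !1 = 0
q || r = 0 || 0 = 0
!(q || r) = !0 = 1
!!(q || r) = !1 = 0
!!((p || p) && !p) -> !!(q || r) = 0 -> 0 = 1
q || r = 0 || 0 = 0
!(q || r) = !0 = 1
p || p = 0 || 0 = 0
!p = !0 = 1
(p || p) && !p = 0 && 1 = 0
!(q || r) -> ((p || p) && !p) = 1 -> 0 = 0
(!!((p || p) && !p) -> !!(q || r)) -> (!(q || r) -> ((p || p) && !p)) = 1 -> 0 = 0
This gives 0 ≠ 1.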